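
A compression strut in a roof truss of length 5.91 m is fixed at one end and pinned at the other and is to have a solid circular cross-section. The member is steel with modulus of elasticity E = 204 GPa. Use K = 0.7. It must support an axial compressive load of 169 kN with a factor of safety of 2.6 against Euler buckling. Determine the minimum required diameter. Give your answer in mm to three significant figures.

Required P_cr = n·P = 2.6 × 169 = 439.4 kN
L_e = K·L = 0.7 × 5.91 = 4.137 m
Required I = P_cr·L_e²/(π²E) = 4.394×10^5 × 4.137² / (π² × 2.04×10^11) = 3.735×10^-6 m⁴
I_req = 3.735×10^6 mm⁴
Solid circle: I = πd⁴/64  ⇒  d = (64I/π)^(1/4) = (64×3.735×10^6/π)^(1/4) = 93.4 mm

d ≈ 93.4 mm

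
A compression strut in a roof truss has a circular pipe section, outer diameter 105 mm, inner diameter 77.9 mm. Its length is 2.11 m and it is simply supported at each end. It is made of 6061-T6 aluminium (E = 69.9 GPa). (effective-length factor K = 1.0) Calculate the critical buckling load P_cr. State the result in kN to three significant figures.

P_cr ≈ 644 kN

d_o = 105 mm, d_i = 77.9 mm
I = π(d_o⁴ − d_i⁴)/64 = π(105⁴ − 77.90⁴)/64 = 4.159×10^6 mm⁴
I = 4.159×10^6 mm⁴ = 4.159×10^-6 m⁴
Effective length L_e = K·L = 1 × 2.11 = 2.110 m
P_cr = π²EI / L_e² = π² × 69.9×10⁹ × 4.159×10^-6 / 2.110² = 6.445×10^5 N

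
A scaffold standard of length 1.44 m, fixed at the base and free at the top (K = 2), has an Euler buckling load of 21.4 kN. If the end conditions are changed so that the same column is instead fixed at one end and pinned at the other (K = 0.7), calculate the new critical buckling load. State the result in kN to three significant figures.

P_cr ≈ 175 kN

P_cr ∝ 1/K², so P_cr,new = P_cr,old × (K_old/K_new)² = 21.4 × (2/0.7)²
= 21.4 × 8.163 = 175 kN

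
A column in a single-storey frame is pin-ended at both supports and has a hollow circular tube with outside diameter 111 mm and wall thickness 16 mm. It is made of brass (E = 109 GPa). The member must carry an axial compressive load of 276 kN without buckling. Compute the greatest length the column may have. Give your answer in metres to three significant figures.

L_max ≈ 4.65 m

Inner diameter d_i = 111 − 2×16 = 79.00 mm
I = π(d_o⁴ − d_i⁴)/64 = π(111⁴ − 79.00⁴)/64 = 5.540×10^6 mm⁴
I = 5.540×10^-6 m⁴
At the buckling limit P_cr = P = 2.760×10^5 N
From P_cr = π²EI/(K·L)²:  L = (1/K)·√(π²EI/P_cr) = (1/1)·√(π²×1.09×10^11×5.540×10^-6/2.760×10^5)
L = 4.65 m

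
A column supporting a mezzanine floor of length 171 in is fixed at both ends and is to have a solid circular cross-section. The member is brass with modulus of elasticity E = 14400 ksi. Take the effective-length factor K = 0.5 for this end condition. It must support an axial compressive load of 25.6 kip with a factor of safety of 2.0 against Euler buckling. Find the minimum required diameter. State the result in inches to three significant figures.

Required P_cr = n·P = 2.0 × 25.6 = 51.20 kip
L_e = K·L = 0.5 × 171 = 85.50 in
Required I = P_cr·L_e²/(π²E) = 5.120×10^4 × 85.50² / (π² × 1.44×10^7) = 2.634 in⁴
Solid circle: I = πd⁴/64  ⇒  d = (64I/π)^(1/4) = (64×2.634/π)^(1/4) = 2.71 in

d ≈ 2.71 in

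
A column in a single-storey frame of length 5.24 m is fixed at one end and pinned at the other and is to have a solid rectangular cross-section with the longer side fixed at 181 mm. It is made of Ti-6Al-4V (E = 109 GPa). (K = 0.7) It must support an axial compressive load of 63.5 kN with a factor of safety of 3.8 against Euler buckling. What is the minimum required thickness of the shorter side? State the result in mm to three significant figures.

Required P_cr = n·P = 3.8 × 63.5 = 241.3 kN
L_e = K·L = 0.7 × 5.24 = 3.668 m
Required I = P_cr·L_e²/(π²E) = 2.413×10^5 × 3.668² / (π² × 1.09×10^11) = 3.018×10^-6 m⁴
I_req = 3.018×10^6 mm⁴
Rectangle, weak axis: I_min = h·b³/12 with h = 181 mm fixed  ⇒  b = (12I/h)^(1/3) = 58.5 mm

b ≈ 58.5 mm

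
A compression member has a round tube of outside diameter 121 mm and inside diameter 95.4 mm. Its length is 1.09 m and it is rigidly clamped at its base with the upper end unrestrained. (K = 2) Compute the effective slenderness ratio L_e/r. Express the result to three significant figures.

d_o = 121 mm, d_i = 95.4 mm
I = π(d_o⁴ − d_i⁴)/64 = π(121⁴ − 95.40⁴)/64 = 6.456×10^6 mm⁴
A = 4.351×10^3 mm²;  r_min = √(I/A) = √(6.456×10^6/4.351×10^3) = 38.52 mm
L_e = K·L = 2 × 1.09 m = 2.180 m = 2180.0 mm
λ = L_e / r_min = 2180.0 / 38.52 = 56.6

λ ≈ 56.6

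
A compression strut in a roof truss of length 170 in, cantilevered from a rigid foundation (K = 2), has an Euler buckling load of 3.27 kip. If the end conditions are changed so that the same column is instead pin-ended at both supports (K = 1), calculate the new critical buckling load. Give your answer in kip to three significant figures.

P_cr ∝ 1/K², so P_cr,new = P_cr,old × (K_old/K_new)² = 3.27 × (2/1)²
= 3.27 × 4.000 = 13.1 kip

P_cr ≈ 13.1 kip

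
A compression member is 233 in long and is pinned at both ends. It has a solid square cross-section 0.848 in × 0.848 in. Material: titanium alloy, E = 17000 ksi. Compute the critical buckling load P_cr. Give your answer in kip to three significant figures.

P_cr ≈ 0.133 kip

I = a⁴/12 = 0.848⁴/12 = 4.309×10^-2 in⁴
Effective length L_e = K·L = 1 × 233 = 233.0 in
P_cr = π²EI / L_e² = π² × 17000×10³ × 4.309×10^-2 / 233.0² = 133.2 lb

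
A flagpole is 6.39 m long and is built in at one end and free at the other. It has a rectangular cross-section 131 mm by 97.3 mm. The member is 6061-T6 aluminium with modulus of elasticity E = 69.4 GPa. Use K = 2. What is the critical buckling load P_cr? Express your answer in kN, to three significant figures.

P_cr ≈ 42.2 kN

Buckling occurs about the weak axis: I_min = h·b³/12 with b = 97.3 mm (the shorter side).
I_min = 131×97.3³/12 = 1.006×10^7 mm⁴
I = 1.006×10^7 mm⁴ = 1.006×10^-5 m⁴
Effective length L_e = K·L = 2 × 6.39 = 12.78 m
P_cr = π²EI / L_e² = π² × 69.4×10⁹ × 1.006×10^-5 / 12.78² = 4.217×10^4 N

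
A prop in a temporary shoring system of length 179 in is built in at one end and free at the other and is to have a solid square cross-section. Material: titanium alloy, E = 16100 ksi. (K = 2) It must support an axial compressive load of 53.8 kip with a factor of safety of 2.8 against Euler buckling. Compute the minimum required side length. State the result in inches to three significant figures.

a ≈ 6.18 in

Required P_cr = n·P = 2.8 × 53.8 = 150.6 kip
L_e = K·L = 2 × 179 = 358.0 in
Required I = P_cr·L_e²/(π²E) = 1.506×10^5 × 358.0² / (π² × 1.61×10^7) = 121.5 in⁴
Solid square: I = a⁴/12  ⇒  a = (12I)^(1/4) = (12×121.5)^(1/4) = 6.18 in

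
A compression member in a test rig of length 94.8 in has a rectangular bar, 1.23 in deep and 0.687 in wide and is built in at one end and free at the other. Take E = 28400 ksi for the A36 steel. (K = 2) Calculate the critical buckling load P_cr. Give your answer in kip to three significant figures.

Buckling occurs about the weak axis: I_min = h·b³/12 with b = 0.687 in (the shorter side).
I_min = 1.23×0.687³/12 = 3.323×10^-2 in⁴
Effective length L_e = K·L = 2 × 94.8 = 189.6 in
P_cr = π²EI / L_e² = π² × 28400×10³ × 3.323×10^-2 / 189.6² = 259.1 lb

P_cr ≈ 0.259 kip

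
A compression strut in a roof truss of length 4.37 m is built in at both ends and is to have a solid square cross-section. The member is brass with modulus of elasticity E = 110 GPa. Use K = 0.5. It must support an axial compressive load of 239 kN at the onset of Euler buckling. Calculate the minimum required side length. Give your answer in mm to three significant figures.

L_e = K·L = 0.5 × 4.37 = 2.185 m
Required I = P_cr·L_e²/(π²E) = 2.390×10^5 × 2.185² / (π² × 1.10×10^11) = 1.051×10^-6 m⁴
I_req = 1.051×10^6 mm⁴
Solid square: I = a⁴/12  ⇒  a = (12I)^(1/4) = (12×1.051×10^6)^(1/4) = 59.6 mm

a ≈ 59.6 mm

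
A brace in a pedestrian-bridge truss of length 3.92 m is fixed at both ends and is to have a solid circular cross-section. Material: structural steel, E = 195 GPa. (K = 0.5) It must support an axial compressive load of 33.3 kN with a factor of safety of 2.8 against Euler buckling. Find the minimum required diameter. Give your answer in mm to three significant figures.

d ≈ 44.1 mm

Required P_cr = n·P = 2.8 × 33.3 = 93.24 kN
L_e = K·L = 0.5 × 3.92 = 1.960 m
Required I = P_cr·L_e²/(π²E) = 9.324×10^4 × 1.960² / (π² × 1.95×10^11) = 1.861×10^-7 m⁴
I_req = 1.861×10^5 mm⁴
Solid circle: I = πd⁴/64  ⇒  d = (64I/π)^(1/4) = (64×1.861×10^5/π)^(1/4) = 44.1 mm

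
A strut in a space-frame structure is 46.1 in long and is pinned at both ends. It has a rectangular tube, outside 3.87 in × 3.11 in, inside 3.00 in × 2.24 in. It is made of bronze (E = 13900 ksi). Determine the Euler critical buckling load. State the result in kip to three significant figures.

P_cr ≈ 445 kip

Weak-axis I_min = (h_o·b_o³ − h_i·b_i³)/12 with b_o = 3.11, b_i = 2.240 in (shorter outer/inner sides).
I_min = (3.87×3.11³ − 3.000×2.240³)/12 = 6.891 in⁴
Effective length L_e = K·L = 1 × 46.1 = 46.10 in
P_cr = π²EI / L_e² = π² × 13900×10³ × 6.891 / 46.10² = 4.448×10^5 lb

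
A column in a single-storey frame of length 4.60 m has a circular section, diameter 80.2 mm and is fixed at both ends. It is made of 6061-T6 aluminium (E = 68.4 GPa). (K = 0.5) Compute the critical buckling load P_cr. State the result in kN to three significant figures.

I = πd⁴/64 = π×80.2⁴/64 = 2.031×10^6 mm⁴
I = 2.031×10^6 mm⁴ = 2.031×10^-6 m⁴
Effective length L_e = K·L = 0.5 × 4.60 = 2.300 m
P_cr = π²EI / L_e² = π² × 68.4×10⁹ × 2.031×10^-6 / 2.300² = 2.592×10^5 N

P_cr ≈ 259 kN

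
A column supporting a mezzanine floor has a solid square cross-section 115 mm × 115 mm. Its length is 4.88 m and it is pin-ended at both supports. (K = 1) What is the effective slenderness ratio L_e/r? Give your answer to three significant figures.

For a square r = a/√12 = 115/√12 = 33.20 mm
L_e = K·L = 1 × 4.88 m = 4.880 m = 4880.0 mm
λ = L_e / r_min = 4880.0 / 33.20 = 147

λ ≈ 147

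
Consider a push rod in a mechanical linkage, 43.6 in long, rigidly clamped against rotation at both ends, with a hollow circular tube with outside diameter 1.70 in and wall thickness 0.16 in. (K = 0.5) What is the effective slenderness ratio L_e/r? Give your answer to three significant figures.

λ ≈ 39.8

Inner diameter d_i = 1.70 − 2×0.16 = 1.380 in
I = π(d_o⁴ − d_i⁴)/64 = π(1.70⁴ − 1.380⁴)/64 = 0.2320 in⁴
A = 0.7741 in²;  r_min = √(I/A) = √(0.2320/0.7741) = 0.5474 in
L_e = K·L = 0.5 × 43.6 = 21.80 in
λ = L_e / r_min = 21.800 / 0.5474 = 39.8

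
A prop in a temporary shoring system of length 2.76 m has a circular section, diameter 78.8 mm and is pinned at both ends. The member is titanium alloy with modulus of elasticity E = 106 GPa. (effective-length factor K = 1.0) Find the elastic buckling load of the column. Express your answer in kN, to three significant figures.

I = πd⁴/64 = π×78.8⁴/64 = 1.893×10^6 mm⁴
I = 1.893×10^6 mm⁴ = 1.893×10^-6 m⁴
Effective length L_e = K·L = 1 × 2.76 = 2.760 m
P_cr = π²EI / L_e² = π² × 106×10⁹ × 1.893×10^-6 / 2.760² = 2.599×10^5 N

P_cr ≈ 260 kN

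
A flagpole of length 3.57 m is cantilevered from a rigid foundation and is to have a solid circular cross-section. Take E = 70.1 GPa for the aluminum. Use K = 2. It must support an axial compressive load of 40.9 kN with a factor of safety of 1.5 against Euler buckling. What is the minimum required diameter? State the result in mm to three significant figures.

Required P_cr = n·P = 1.5 × 40.9 = 61.35 kN
L_e = K·L = 2 × 3.57 = 7.140 m
Required I = P_cr·L_e²/(π²E) = 6.135×10^4 × 7.140² / (π² × 7.01×10^10) = 4.521×10^-6 m⁴
I_req = 4.521×10^6 mm⁴
Solid circle: I = πd⁴/64  ⇒  d = (64I/π)^(1/4) = (64×4.521×10^6/π)^(1/4) = 98.0 mm

d ≈ 98.0 mm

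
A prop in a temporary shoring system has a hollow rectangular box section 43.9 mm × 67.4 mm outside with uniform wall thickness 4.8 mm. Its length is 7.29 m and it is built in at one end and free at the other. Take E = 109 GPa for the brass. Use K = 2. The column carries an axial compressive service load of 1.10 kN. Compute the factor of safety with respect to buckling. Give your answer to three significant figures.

Inner dimensions: h_i = 67.4 − 2×4.8 = 57.80 mm, b_i = 43.9 − 2×4.8 = 34.30 mm
Weak-axis I_min = (h_o·b_o³ − h_i·b_i³)/12 with b_o = 43.9, b_i = 34.30 mm (shorter outer/inner sides).
I_min = (67.4×43.9³ − 57.80×34.30³)/12 = 2.808×10^5 mm⁴
I = 2.808×10^5 mm⁴ = 2.808×10^-7 m⁴
Effective length L_e = K·L = 2 × 7.29 = 14.58 m
P_cr = π²EI / L_e² = π² × 109×10⁹ × 2.808×10^-7 / 14.58² = 1.421×10^3 N
Factor of safety n = P_cr / P = 1.4212 / 1.10 = 1.29

n ≈ 1.29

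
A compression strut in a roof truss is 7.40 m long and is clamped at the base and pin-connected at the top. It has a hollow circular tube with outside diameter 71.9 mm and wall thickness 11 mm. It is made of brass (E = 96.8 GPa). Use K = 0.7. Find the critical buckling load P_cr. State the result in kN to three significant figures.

P_cr ≈ 35.9 kN

Inner diameter d_i = 71.9 − 2×11 = 49.90 mm
I = π(d_o⁴ − d_i⁴)/64 = π(71.9⁴ − 49.90⁴)/64 = 1.008×10^6 mm⁴
I = 1.008×10^6 mm⁴ = 1.008×10^-6 m⁴
Effective length L_e = K·L = 0.7 × 7.40 = 5.180 m
P_cr = π²EI / L_e² = π² × 96.8×10⁹ × 1.008×10^-6 / 5.180² = 3.587×10^4 N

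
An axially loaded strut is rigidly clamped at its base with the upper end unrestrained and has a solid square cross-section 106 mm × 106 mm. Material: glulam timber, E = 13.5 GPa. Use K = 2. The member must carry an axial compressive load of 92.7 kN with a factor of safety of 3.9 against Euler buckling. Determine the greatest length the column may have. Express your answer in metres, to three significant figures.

L_max ≈ 0.985 m

I = a⁴/12 = 106⁴/12 = 1.052×10^7 mm⁴
I = 1.052×10^-5 m⁴
Required critical load P_cr = n·P = 3.9 × 92.7 = 361.5 kN = 3.615×10^5 N
From P_cr = π²EI/(K·L)²:  L = (1/K)·√(π²EI/P_cr) = (1/2)·√(π²×1.35×10^10×1.052×10^-5/3.615×10^5)
L = 0.985 m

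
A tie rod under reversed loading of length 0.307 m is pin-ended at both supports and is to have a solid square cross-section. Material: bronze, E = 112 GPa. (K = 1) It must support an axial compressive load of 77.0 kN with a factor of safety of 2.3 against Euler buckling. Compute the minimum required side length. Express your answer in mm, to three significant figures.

a ≈ 20.6 mm

Required P_cr = n·P = 2.3 × 77.0 = 177.1 kN
L_e = K·L = 1 × 0.307 = 0.3070 m
Required I = P_cr·L_e²/(π²E) = 1.771×10^5 × 0.3070² / (π² × 1.12×10^11) = 1.510×10^-8 m⁴
I_req = 1.510×10^4 mm⁴
Solid square: I = a⁴/12  ⇒  a = (12I)^(1/4) = (12×1.510×10^4)^(1/4) = 20.6 mm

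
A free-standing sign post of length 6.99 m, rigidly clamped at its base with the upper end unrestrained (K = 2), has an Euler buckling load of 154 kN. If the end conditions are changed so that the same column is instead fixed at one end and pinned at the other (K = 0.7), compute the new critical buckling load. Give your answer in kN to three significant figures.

P_cr ≈ 1260 kN

P_cr ∝ 1/K², so P_cr,new = P_cr,old × (K_old/K_new)² = 154 × (2/0.7)²
= 154 × 8.163 = 1260 kN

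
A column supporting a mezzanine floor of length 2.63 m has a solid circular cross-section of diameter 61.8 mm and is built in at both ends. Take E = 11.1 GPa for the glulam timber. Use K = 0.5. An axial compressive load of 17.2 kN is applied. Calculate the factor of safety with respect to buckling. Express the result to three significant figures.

n ≈ 2.64

I = πd⁴/64 = π×61.8⁴/64 = 7.160×10^5 mm⁴
I = 7.160×10^5 mm⁴ = 7.160×10^-7 m⁴
Effective length L_e = K·L = 0.5 × 2.63 = 1.315 m
P_cr = π²EI / L_e² = π² × 11.1×10⁹ × 7.160×10^-7 / 1.315² = 4.536×10^4 N
Factor of safety n = P_cr / P = 45.362 / 17.2 = 2.64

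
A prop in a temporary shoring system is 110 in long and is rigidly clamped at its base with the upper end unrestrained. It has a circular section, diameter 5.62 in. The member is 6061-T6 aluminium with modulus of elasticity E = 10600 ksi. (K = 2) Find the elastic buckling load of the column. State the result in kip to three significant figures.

P_cr ≈ 106 kip

I = πd⁴/64 = π×5.62⁴/64 = 48.97 in⁴
Effective length L_e = K·L = 2 × 110 = 220.0 in
P_cr = π²EI / L_e² = π² × 10600×10³ × 48.97 / 220.0² = 1.058×10^5 lb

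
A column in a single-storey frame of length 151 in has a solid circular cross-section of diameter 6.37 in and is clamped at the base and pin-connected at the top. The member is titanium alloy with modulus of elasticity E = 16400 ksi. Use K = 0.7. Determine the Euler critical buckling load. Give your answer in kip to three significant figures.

I = πd⁴/64 = π×6.37⁴/64 = 80.82 in⁴
Effective length L_e = K·L = 0.7 × 151 = 105.7 in
P_cr = π²EI / L_e² = π² × 16400×10³ × 80.82 / 105.7² = 1.171×10^6 lb

P_cr ≈ 1170 kip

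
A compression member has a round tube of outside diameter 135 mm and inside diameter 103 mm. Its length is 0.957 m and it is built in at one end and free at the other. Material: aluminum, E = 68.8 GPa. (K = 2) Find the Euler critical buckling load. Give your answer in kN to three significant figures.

d_o = 135 mm, d_i = 103 mm
I = π(d_o⁴ − d_i⁴)/64 = π(135⁴ − 103.0⁴)/64 = 1.078×10^7 mm⁴
I = 1.078×10^7 mm⁴ = 1.078×10^-5 m⁴
Effective length L_e = K·L = 2 × 0.957 = 1.914 m
P_cr = π²EI / L_e² = π² × 68.8×10⁹ × 1.078×10^-5 / 1.914² = 1.998×10^6 N

P_cr ≈ 2000 kN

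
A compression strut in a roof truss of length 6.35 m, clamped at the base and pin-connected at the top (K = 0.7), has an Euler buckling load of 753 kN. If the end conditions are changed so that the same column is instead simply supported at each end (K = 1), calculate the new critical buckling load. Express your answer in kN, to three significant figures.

P_cr ∝ 1/K², so P_cr,new = P_cr,old × (K_old/K_new)² = 753 × (0.7/1)²
= 753 × 0.4900 = 369 kN

P_cr ≈ 369 kN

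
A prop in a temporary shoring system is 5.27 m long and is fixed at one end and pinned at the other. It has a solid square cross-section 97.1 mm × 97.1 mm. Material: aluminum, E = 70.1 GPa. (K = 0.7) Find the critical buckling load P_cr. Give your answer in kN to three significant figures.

I = a⁴/12 = 97.1⁴/12 = 7.408×10^6 mm⁴
I = 7.408×10^6 mm⁴ = 7.408×10^-6 m⁴
Effective length L_e = K·L = 0.7 × 5.27 = 3.689 m
P_cr = π²EI / L_e² = π² × 70.1×10⁹ × 7.408×10^-6 / 3.689² = 3.766×10^5 N

P_cr ≈ 377 kN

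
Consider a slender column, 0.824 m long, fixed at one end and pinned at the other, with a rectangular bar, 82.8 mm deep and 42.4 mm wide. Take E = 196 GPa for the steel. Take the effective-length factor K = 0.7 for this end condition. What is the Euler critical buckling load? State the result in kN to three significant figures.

P_cr ≈ 3060 kN

Buckling occurs about the weak axis: I_min = h·b³/12 with b = 42.4 mm (the shorter side).
I_min = 82.8×42.4³/12 = 5.260×10^5 mm⁴
I = 5.260×10^5 mm⁴ = 5.260×10^-7 m⁴
Effective length L_e = K·L = 0.7 × 0.824 = 0.5768 m
P_cr = π²EI / L_e² = π² × 196×10⁹ × 5.260×10^-7 / 0.5768² = 3.058×10^6 N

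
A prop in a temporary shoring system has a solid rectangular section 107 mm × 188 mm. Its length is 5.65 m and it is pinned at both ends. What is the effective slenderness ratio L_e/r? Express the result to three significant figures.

λ ≈ 183

For a rectangle r_min = b/√12 = 107/√12 = 30.89 mm
L_e = K·L = 1 × 5.65 m = 5.650 m = 5650.0 mm
λ = L_e / r_min = 5650.0 / 30.89 = 183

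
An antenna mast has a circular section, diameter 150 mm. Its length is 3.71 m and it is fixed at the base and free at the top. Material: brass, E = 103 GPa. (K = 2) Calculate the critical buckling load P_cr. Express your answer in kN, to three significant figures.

I = πd⁴/64 = π×150⁴/64 = 2.485×10^7 mm⁴
I = 2.485×10^7 mm⁴ = 2.485×10^-5 m⁴
Effective length L_e = K·L = 2 × 3.71 = 7.420 m
P_cr = π²EI / L_e² = π² × 103×10⁹ × 2.485×10^-5 / 7.420² = 4.588×10^5 N

P_cr ≈ 459 kN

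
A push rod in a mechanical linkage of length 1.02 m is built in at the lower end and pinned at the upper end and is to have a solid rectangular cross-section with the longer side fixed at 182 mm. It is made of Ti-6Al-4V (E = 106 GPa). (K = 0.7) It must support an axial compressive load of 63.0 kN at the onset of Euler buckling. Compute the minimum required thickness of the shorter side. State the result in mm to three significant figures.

L_e = K·L = 0.7 × 1.02 = 0.7140 m
Required I = P_cr·L_e²/(π²E) = 6.300×10^4 × 0.7140² / (π² × 1.06×10^11) = 3.070×10^-8 m⁴
I_req = 3.070×10^4 mm⁴
Rectangle, weak axis: I_min = h·b³/12 with h = 182 mm fixed  ⇒  b = (12I/h)^(1/3) = 12.6 mm

b ≈ 12.6 mm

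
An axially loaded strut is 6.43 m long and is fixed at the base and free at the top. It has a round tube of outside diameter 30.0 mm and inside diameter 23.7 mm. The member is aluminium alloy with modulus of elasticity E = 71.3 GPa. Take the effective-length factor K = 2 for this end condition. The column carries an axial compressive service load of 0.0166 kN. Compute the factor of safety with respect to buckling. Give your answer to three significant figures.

d_o = 30.0 mm, d_i = 23.7 mm
I = π(d_o⁴ − d_i⁴)/64 = π(30.0⁴ − 23.70⁴)/64 = 2.427×10^4 mm⁴
I = 2.427×10^4 mm⁴ = 2.427×10^-8 m⁴
Effective length L_e = K·L = 2 × 6.43 = 12.86 m
P_cr = π²EI / L_e² = π² × 71.3×10⁹ × 2.427×10^-8 / 12.86² = 103.3 N
Factor of safety n = P_cr / P = 0.10329 / 0.0166 = 6.22

n ≈ 6.22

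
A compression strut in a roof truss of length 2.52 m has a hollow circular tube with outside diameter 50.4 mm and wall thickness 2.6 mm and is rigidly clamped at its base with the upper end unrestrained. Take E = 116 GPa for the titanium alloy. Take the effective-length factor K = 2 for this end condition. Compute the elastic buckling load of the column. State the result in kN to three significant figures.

Inner diameter d_i = 50.4 − 2×2.6 = 45.20 mm
I = π(d_o⁴ − d_i⁴)/64 = π(50.4⁴ − 45.20⁴)/64 = 1.118×10^5 mm⁴
I = 1.118×10^5 mm⁴ = 1.118×10^-7 m⁴
Effective length L_e = K·L = 2 × 2.52 = 5.040 m
P_cr = π²EI / L_e² = π² × 116×10⁹ × 1.118×10^-7 / 5.040² = 5.041×10^3 N

P_cr ≈ 5.04 kN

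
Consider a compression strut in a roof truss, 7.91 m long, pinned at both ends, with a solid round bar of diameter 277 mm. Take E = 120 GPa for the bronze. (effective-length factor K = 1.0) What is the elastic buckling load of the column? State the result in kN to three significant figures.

P_cr ≈ 5470 kN

I = πd⁴/64 = π×277⁴/64 = 2.890×10^8 mm⁴
I = 2.890×10^8 mm⁴ = 2.890×10^-4 m⁴
Effective length L_e = K·L = 1 × 7.91 = 7.910 m
P_cr = π²EI / L_e² = π² × 120×10⁹ × 2.890×10^-4 / 7.910² = 5.470×10^6 N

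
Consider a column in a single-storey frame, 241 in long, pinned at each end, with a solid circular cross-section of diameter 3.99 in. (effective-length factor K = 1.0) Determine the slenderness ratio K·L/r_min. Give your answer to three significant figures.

λ ≈ 242

I = πd⁴/64 = π×3.99⁴/64 = 12.44 in⁴
A = 12.50 in²;  r_min = √(I/A) = √(12.44/12.50) = 0.9975 in
L_e = K·L = 1 × 241 = 241.0 in
λ = L_e / r_min = 241.00 / 0.9975 = 242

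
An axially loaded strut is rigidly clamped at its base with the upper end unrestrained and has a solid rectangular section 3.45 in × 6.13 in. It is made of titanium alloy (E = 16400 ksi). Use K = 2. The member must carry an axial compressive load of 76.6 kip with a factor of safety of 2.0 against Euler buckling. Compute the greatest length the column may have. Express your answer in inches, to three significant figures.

L_max ≈ 74.4 in

Buckling occurs about the weak axis: I_min = h·b³/12 with b = 3.45 in (the shorter side).
I_min = 6.13×3.45³/12 = 20.98 in⁴
Required critical load P_cr = n·P = 2.0 × 76.6 = 153.2 kip = 1.532×10^5 lb
From P_cr = π²EI/(K·L)²:  L = (1/K)·√(π²EI/P_cr) = (1/2)·√(π²×1.64×10^7×20.98/1.532×10^5)
L = 74.4 in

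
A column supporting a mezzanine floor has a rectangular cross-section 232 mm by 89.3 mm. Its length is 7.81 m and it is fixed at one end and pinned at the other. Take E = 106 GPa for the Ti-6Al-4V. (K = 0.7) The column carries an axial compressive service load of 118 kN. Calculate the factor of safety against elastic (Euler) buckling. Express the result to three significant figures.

n ≈ 4.08

Buckling occurs about the weak axis: I_min = h·b³/12 with b = 89.3 mm (the shorter side).
I_min = 232×89.3³/12 = 1.377×10^7 mm⁴
I = 1.377×10^7 mm⁴ = 1.377×10^-5 m⁴
Effective length L_e = K·L = 0.7 × 7.81 = 5.467 m
P_cr = π²EI / L_e² = π² × 106×10⁹ × 1.377×10^-5 / 5.467² = 4.819×10^5 N
Factor of safety n = P_cr / P = 481.91 / 118 = 4.08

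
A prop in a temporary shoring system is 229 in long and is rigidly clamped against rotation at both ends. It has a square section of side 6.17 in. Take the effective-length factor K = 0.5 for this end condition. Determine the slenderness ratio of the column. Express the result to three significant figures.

λ ≈ 64.3

I = a⁴/12 = 6.17⁴/12 = 120.8 in⁴
A = 38.07 in²;  r_min = √(I/A) = √(120.8/38.07) = 1.781 in
L_e = K·L = 0.5 × 229 = 114.5 in
λ = L_e / r_min = 114.50 / 1.781 = 64.3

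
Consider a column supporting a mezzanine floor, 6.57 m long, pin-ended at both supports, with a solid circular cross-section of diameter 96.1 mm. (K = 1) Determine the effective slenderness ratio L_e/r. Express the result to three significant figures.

λ ≈ 273

I = πd⁴/64 = π×96.1⁴/64 = 4.187×10^6 mm⁴
A = 7.253×10^3 mm²;  r_min = √(I/A) = √(4.187×10^6/7.253×10^3) = 24.02 mm
L_e = K·L = 1 × 6.57 m = 6.570 m = 6570.0 mm
λ = L_e / r_min = 6570.0 / 24.02 = 273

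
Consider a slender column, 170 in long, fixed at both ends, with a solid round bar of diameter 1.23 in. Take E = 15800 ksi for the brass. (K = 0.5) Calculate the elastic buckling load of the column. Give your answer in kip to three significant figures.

P_cr ≈ 2.42 kip

I = πd⁴/64 = π×1.23⁴/64 = 0.1124 in⁴
Effective length L_e = K·L = 0.5 × 170 = 85.00 in
P_cr = π²EI / L_e² = π² × 15800×10³ × 0.1124 / 85.00² = 2.425×10^3 lb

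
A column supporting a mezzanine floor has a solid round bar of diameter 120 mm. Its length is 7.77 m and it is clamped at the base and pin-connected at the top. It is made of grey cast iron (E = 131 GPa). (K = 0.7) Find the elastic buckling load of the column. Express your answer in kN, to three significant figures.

P_cr ≈ 445 kN

I = πd⁴/64 = π×120⁴/64 = 1.018×10^7 mm⁴
I = 1.018×10^7 mm⁴ = 1.018×10^-5 m⁴
Effective length L_e = K·L = 0.7 × 7.77 = 5.439 m
P_cr = π²EI / L_e² = π² × 131×10⁹ × 1.018×10^-5 / 5.439² = 4.449×10^5 N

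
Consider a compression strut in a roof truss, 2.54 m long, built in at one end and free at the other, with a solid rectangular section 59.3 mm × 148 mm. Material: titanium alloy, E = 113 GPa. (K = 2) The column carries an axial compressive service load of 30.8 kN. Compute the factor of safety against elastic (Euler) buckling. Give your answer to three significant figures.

Buckling occurs about the weak axis: I_min = h·b³/12 with b = 59.3 mm (the shorter side).
I_min = 148×59.3³/12 = 2.572×10^6 mm⁴
I = 2.572×10^6 mm⁴ = 2.572×10^-6 m⁴
Effective length L_e = K·L = 2 × 2.54 = 5.080 m
P_cr = π²EI / L_e² = π² × 113×10⁹ × 2.572×10^-6 / 5.080² = 1.111×10^5 N
Factor of safety n = P_cr / P = 111.15 / 30.8 = 3.61

n ≈ 3.61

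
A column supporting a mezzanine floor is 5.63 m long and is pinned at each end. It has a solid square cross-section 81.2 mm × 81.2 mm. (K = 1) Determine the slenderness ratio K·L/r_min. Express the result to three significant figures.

λ ≈ 240

For a square r = a/√12 = 81.2/√12 = 23.44 mm
L_e = K·L = 1 × 5.63 m = 5.630 m = 5630.0 mm
λ = L_e / r_min = 5630.0 / 23.44 = 240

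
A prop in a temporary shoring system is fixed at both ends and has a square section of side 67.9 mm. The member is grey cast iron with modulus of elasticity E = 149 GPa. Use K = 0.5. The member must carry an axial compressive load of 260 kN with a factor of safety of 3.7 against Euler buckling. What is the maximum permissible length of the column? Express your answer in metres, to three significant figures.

L_max ≈ 3.29 m

I = a⁴/12 = 67.9⁴/12 = 1.771×10^6 mm⁴
I = 1.771×10^-6 m⁴
Required critical load P_cr = n·P = 3.7 × 260 = 962.0 kN = 9.620×10^5 N
From P_cr = π²EI/(K·L)²:  L = (1/K)·√(π²EI/P_cr) = (1/0.5)·√(π²×1.49×10^11×1.771×10^-6/9.620×10^5)
L = 3.29 m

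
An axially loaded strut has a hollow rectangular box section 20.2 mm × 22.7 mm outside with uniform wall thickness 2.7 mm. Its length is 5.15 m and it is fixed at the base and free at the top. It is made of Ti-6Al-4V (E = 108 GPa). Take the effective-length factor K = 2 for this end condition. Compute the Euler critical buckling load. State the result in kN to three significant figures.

P_cr ≈ 0.110 kN

Inner dimensions: h_i = 22.7 − 2×2.7 = 17.30 mm, b_i = 20.2 − 2×2.7 = 14.80 mm
Weak-axis I_min = (h_o·b_o³ − h_i·b_i³)/12 with b_o = 20.2, b_i = 14.80 mm (shorter outer/inner sides).
I_min = (22.7×20.2³ − 17.30×14.80³)/12 = 1.092×10^4 mm⁴
I = 1.092×10^4 mm⁴ = 1.092×10^-8 m⁴
Effective length L_e = K·L = 2 × 5.15 = 10.30 m
P_cr = π²EI / L_e² = π² × 108×10⁹ × 1.092×10^-8 / 10.30² = 109.7 N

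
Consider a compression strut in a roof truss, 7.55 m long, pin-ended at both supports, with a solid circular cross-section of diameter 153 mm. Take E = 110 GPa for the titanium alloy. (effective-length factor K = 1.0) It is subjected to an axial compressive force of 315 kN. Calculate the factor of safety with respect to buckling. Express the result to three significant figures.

I = πd⁴/64 = π×153⁴/64 = 2.690×10^7 mm⁴
I = 2.690×10^7 mm⁴ = 2.690×10^-5 m⁴
Effective length L_e = K·L = 1 × 7.55 = 7.550 m
P_cr = π²EI / L_e² = π² × 110×10⁹ × 2.690×10^-5 / 7.550² = 5.123×10^5 N
Factor of safety n = P_cr / P = 512.31 / 315 = 1.63

n ≈ 1.63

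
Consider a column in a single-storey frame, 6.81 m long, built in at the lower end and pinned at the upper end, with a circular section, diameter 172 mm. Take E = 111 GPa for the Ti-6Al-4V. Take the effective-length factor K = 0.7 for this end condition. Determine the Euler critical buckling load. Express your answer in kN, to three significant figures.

I = πd⁴/64 = π×172⁴/64 = 4.296×10^7 mm⁴
I = 4.296×10^7 mm⁴ = 4.296×10^-5 m⁴
Effective length L_e = K·L = 0.7 × 6.81 = 4.767 m
P_cr = π²EI / L_e² = π² × 111×10⁹ × 4.296×10^-5 / 4.767² = 2.071×10^6 N

P_cr ≈ 2070 kN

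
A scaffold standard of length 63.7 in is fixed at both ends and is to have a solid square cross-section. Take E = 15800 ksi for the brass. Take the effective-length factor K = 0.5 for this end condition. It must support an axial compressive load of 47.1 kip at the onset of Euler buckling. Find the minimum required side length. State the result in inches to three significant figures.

L_e = K·L = 0.5 × 63.7 = 31.85 in
Required I = P_cr·L_e²/(π²E) = 4.710×10^4 × 31.85² / (π² × 1.58×10^7) = 0.3064 in⁴
Solid square: I = a⁴/12  ⇒  a = (12I)^(1/4) = (12×0.3064)^(1/4) = 1.38 in

a ≈ 1.38 in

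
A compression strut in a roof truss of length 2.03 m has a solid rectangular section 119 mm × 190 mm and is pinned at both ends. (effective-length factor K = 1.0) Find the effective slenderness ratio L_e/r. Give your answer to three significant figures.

For a rectangle r_min = b/√12 = 119/√12 = 34.35 mm
L_e = K·L = 1 × 2.03 m = 2.030 m = 2030.0 mm
λ = L_e / r_min = 2030.0 / 34.35 = 59.1

λ ≈ 59.1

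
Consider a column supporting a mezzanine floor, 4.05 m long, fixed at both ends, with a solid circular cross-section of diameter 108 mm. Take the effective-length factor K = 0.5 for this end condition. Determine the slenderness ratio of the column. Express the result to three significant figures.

I = πd⁴/64 = π×108⁴/64 = 6.678×10^6 mm⁴
A = 9.161×10^3 mm²;  r_min = √(I/A) = √(6.678×10^6/9.161×10^3) = 27.00 mm
L_e = K·L = 0.5 × 4.05 m = 2.025 m = 2025.0 mm
λ = L_e / r_min = 2025.0 / 27.00 = 75.0

λ ≈ 75.0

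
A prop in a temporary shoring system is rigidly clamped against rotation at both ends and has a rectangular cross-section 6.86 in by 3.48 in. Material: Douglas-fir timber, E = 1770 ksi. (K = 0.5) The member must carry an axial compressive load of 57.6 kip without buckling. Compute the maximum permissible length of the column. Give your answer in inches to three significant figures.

L_max ≈ 171 in

Buckling occurs about the weak axis: I_min = h·b³/12 with b = 3.48 in (the shorter side).
I_min = 6.86×3.48³/12 = 24.09 in⁴
At the buckling limit P_cr = P = 5.760×10^4 lb
From P_cr = π²EI/(K·L)²:  L = (1/K)·√(π²EI/P_cr) = (1/0.5)·√(π²×1.77×10^6×24.09/5.760×10^4)
L = 171 in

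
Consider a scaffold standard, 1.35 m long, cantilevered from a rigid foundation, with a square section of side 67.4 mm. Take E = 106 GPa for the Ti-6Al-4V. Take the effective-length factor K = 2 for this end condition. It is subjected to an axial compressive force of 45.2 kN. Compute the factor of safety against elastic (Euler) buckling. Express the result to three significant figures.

I = a⁴/12 = 67.4⁴/12 = 1.720×10^6 mm⁴
I = 1.720×10^6 mm⁴ = 1.720×10^-6 m⁴
Effective length L_e = K·L = 2 × 1.35 = 2.700 m
P_cr = π²EI / L_e² = π² × 106×10⁹ × 1.720×10^-6 / 2.700² = 2.468×10^5 N
Factor of safety n = P_cr / P = 246.80 / 45.2 = 5.46

n ≈ 5.46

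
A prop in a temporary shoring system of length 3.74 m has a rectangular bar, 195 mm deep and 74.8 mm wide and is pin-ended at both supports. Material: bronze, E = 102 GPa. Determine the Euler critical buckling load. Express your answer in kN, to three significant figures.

Buckling occurs about the weak axis: I_min = h·b³/12 with b = 74.8 mm (the shorter side).
I_min = 195×74.8³/12 = 6.801×10^6 mm⁴
I = 6.801×10^6 mm⁴ = 6.801×10^-6 m⁴
Effective length L_e = K·L = 1 × 3.74 = 3.740 m
P_cr = π²EI / L_e² = π² × 102×10⁹ × 6.801×10^-6 / 3.740² = 4.895×10^5 N

P_cr ≈ 489 kN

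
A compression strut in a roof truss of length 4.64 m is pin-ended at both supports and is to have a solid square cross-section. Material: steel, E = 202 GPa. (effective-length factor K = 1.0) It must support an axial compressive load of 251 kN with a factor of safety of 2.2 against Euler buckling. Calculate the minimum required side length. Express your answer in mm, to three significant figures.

a ≈ 92.0 mm

Required P_cr = n·P = 2.2 × 251 = 552.2 kN
L_e = K·L = 1 × 4.64 = 4.640 m
Required I = P_cr·L_e²/(π²E) = 5.522×10^5 × 4.640² / (π² × 2.02×10^11) = 5.963×10^-6 m⁴
I_req = 5.963×10^6 mm⁴
Solid square: I = a⁴/12  ⇒  a = (12I)^(1/4) = (12×5.963×10^6)^(1/4) = 92.0 mm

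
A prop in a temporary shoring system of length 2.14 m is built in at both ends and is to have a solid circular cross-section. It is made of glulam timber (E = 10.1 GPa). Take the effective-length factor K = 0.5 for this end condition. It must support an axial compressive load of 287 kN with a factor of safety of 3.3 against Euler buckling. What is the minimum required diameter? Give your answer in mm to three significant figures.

d ≈ 122 mm

Required P_cr = n·P = 3.3 × 287 = 947.1 kN
L_e = K·L = 0.5 × 2.14 = 1.070 m
Required I = P_cr·L_e²/(π²E) = 9.471×10^5 × 1.070² / (π² × 1.01×10^10) = 1.088×10^-5 m⁴
I_req = 1.088×10^7 mm⁴
Solid circle: I = πd⁴/64  ⇒  d = (64I/π)^(1/4) = (64×1.088×10^7/π)^(1/4) = 122 mm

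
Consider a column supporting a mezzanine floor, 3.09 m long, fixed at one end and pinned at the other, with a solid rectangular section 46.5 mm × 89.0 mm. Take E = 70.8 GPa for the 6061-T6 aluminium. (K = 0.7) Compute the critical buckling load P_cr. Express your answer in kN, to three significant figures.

P_cr ≈ 111 kN

Buckling occurs about the weak axis: I_min = h·b³/12 with b = 46.5 mm (the shorter side).
I_min = 89.0×46.5³/12 = 7.457×10^5 mm⁴
I = 7.457×10^5 mm⁴ = 7.457×10^-7 m⁴
Effective length L_e = K·L = 0.7 × 3.09 = 2.163 m
P_cr = π²EI / L_e² = π² × 70.8×10⁹ × 7.457×10^-7 / 2.163² = 1.114×10^5 N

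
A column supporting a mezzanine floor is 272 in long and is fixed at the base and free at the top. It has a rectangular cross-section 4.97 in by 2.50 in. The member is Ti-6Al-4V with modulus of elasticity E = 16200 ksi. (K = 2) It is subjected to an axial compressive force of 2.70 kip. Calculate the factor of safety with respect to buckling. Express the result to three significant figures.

Buckling occurs about the weak axis: I_min = h·b³/12 with b = 2.50 in (the shorter side).
I_min = 4.97×2.50³/12 = 6.471 in⁴
Effective length L_e = K·L = 2 × 272 = 544.0 in
P_cr = π²EI / L_e² = π² × 16200×10³ × 6.471 / 544.0² = 3.496×10^3 lb
Factor of safety n = P_cr / P = 3.4963 / 2.70 = 1.29

n ≈ 1.29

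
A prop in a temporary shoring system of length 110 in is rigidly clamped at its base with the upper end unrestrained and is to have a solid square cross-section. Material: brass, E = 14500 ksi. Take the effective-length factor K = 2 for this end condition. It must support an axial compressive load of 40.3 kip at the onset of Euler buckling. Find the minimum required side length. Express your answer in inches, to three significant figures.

a ≈ 3.58 in

L_e = K·L = 2 × 110 = 220.0 in
Required I = P_cr·L_e²/(π²E) = 4.030×10^4 × 220.0² / (π² × 1.45×10^7) = 13.63 in⁴
Solid square: I = a⁴/12  ⇒  a = (12I)^(1/4) = (12×13.63)^(1/4) = 3.58 in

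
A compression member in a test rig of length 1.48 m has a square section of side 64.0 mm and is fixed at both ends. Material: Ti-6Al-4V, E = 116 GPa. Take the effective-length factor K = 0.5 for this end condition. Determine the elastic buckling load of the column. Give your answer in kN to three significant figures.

P_cr ≈ 2920 kN

I = a⁴/12 = 64.0⁴/12 = 1.398×10^6 mm⁴
I = 1.398×10^6 mm⁴ = 1.398×10^-6 m⁴
Effective length L_e = K·L = 0.5 × 1.48 = 0.7400 m
P_cr = π²EI / L_e² = π² × 116×10⁹ × 1.398×10^-6 / 0.7400² = 2.923×10^6 N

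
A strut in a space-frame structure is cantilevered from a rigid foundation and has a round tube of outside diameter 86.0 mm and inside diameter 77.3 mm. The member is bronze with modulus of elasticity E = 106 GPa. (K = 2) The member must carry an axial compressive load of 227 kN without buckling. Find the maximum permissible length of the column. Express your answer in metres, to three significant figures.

d_o = 86.0 mm, d_i = 77.3 mm
I = π(d_o⁴ − d_i⁴)/64 = π(86.0⁴ − 77.30⁴)/64 = 9.325×10^5 mm⁴
I = 9.325×10^-7 m⁴
At the buckling limit P_cr = P = 2.270×10^5 N
From P_cr = π²EI/(K·L)²:  L = (1/K)·√(π²EI/P_cr) = (1/2)·√(π²×1.06×10^11×9.325×10^-7/2.270×10^5)
L = 1.04 m

L_max ≈ 1.04 m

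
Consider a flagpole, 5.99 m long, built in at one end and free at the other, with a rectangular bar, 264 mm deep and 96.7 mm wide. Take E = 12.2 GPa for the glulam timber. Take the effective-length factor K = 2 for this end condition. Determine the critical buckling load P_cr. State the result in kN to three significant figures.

Buckling occurs about the weak axis: I_min = h·b³/12 with b = 96.7 mm (the shorter side).
I_min = 264×96.7³/12 = 1.989×10^7 mm⁴
I = 1.989×10^7 mm⁴ = 1.989×10^-5 m⁴
Effective length L_e = K·L = 2 × 5.99 = 11.98 m
P_cr = π²EI / L_e² = π² × 12.2×10⁹ × 1.989×10^-5 / 11.98² = 1.669×10^4 N

P_cr ≈ 16.7 kN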